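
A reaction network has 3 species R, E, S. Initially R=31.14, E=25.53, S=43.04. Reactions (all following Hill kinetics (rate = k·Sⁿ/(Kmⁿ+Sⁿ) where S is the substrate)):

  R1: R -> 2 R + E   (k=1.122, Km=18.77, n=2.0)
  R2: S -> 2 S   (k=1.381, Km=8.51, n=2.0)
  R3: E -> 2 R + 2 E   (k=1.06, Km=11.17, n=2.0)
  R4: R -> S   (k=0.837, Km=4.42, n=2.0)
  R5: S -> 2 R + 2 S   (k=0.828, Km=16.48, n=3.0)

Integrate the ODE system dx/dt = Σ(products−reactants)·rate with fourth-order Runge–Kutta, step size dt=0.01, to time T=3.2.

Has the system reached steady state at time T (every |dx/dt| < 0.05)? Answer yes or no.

RK4 with dt=0.01: 320 steps to T=3.2. Trajectory (selected grid times):
t=0.00: R=31.14 E=25.53 S=43.04
t=0.36: R=32.35 E=26.15 S=44.10
t=0.71: R=33.54 E=26.76 S=45.13
t=1.07: R=34.78 E=27.40 S=46.19
t=1.42: R=35.99 E=28.02 S=47.22
t=1.78: R=37.25 E=28.67 S=48.29
t=2.13: R=38.48 E=29.31 S=49.32
t=2.49: R=39.75 E=29.97 S=50.39
t=2.84: R=41.00 E=30.62 S=51.43
t=3.20: R=42.29 E=31.30 S=52.50
Rates at T: R1=0.9373, R2=1.3456, R3=0.9402, R4=0.8280, R5=0.8032
dx/dt at T (Σ net stoichiometry × rate): R=+3.5962, E=+1.8776, S=+2.9768
Largest |dx/dt| is |+3.5962| (R) ≥ 0.05 → not steady.

Steady state at T: no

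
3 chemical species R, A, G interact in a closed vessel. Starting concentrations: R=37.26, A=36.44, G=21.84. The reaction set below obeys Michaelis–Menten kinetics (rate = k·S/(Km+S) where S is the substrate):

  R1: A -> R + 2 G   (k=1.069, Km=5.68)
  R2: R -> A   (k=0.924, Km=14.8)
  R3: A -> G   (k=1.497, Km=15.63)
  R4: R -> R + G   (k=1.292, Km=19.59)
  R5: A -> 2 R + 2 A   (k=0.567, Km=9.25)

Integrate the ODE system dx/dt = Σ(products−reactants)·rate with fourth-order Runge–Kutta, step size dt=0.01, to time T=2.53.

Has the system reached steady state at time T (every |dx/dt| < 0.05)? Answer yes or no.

RK4 with dt=0.01: 253 steps to T=2.53. Trajectory (selected grid times):
t=0.00: R=37.26 A=36.44 G=21.84
t=0.28: R=37.59 A=36.20 G=22.89
t=0.56: R=37.91 A=35.96 G=23.94
t=0.84: R=38.24 A=35.72 G=24.98
t=1.12: R=38.56 A=35.49 G=26.03
t=1.41: R=38.89 A=35.24 G=27.11
t=1.69: R=39.22 A=35.01 G=28.16
t=1.97: R=39.54 A=34.77 G=29.21
t=2.25: R=39.85 A=34.54 G=30.25
t=2.53: R=40.17 A=34.31 G=31.30
Rates at T: R1=0.9172, R2=0.6752, R3=1.0285, R4=0.8685, R5=0.4466
dx/dt at T (Σ net stoichiometry × rate): R=+1.1351, A=-0.8238, G=+3.7313
Largest |dx/dt| is |+3.7313| (G) ≥ 0.05 → not steady.

Steady state at T: no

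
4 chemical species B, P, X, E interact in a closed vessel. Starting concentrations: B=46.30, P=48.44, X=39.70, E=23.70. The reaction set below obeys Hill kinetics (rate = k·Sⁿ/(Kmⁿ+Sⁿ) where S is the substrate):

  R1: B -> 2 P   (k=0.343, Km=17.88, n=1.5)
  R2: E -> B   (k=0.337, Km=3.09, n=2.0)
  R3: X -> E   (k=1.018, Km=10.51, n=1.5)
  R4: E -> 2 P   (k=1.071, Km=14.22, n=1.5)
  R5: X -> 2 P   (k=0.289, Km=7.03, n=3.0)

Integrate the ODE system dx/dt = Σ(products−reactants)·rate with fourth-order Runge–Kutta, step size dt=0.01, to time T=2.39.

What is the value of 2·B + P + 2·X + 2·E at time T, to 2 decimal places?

Value at T = 267.84

Check how each reaction changes W = 2·B + P + 2·X + 2·E (weight of products minus weight of reactants):
R1: B -> 2 P: (1·2) − (2·1) = 2 − 2 = 0
R2: E -> B: (2·1) − (2·1) = 2 − 2 = 0
R3: X -> E: (2·1) − (2·1) = 2 − 2 = 0
R4: E -> 2 P: (1·2) − (2·1) = 2 − 2 = 0
R5: X -> 2 P: (1·2) − (2·1) = 2 − 2 = 0
Every reaction leaves W unchanged, so W is conserved and no simulation is needed: W(T) = W(0) = 2·46.30 + 48.44 + 2·39.70 + 2·23.70 = 267.84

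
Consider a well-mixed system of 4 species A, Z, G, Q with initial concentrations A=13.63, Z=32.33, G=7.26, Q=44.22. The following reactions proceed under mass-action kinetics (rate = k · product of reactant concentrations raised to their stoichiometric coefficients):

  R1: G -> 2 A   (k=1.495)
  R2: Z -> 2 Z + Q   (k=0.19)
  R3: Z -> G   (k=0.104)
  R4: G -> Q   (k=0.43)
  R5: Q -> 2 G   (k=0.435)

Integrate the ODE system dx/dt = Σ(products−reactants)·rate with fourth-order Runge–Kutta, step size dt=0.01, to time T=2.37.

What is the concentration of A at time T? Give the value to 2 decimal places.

A at T = 134.90

RK4 with dt=0.01: 237 steps to T=2.37. Trajectory (selected grid times):
t=0.00: A=13.63 Z=32.33 G=7.26 Q=44.22
t=0.26: A=21.61 Z=33.06 G=12.75 Q=42.11
t=0.53: A=33.30 Z=33.84 G=15.88 Q=40.65
t=0.79: A=46.33 Z=34.60 G=17.49 Q=39.68
t=1.05: A=60.30 Z=35.39 G=18.34 Q=38.97
t=1.32: A=75.30 Z=36.22 G=18.77 Q=38.42
t=1.58: A=89.97 Z=37.04 G=18.96 Q=38.02
t=1.84: A=104.74 Z=37.87 G=19.02 Q=37.71
t=2.11: A=120.10 Z=38.76 G=19.04 Q=37.47
t=2.37: A=134.90 Z=39.64 G=19.03 Q=37.31
Read off A at T=2.37: 134.90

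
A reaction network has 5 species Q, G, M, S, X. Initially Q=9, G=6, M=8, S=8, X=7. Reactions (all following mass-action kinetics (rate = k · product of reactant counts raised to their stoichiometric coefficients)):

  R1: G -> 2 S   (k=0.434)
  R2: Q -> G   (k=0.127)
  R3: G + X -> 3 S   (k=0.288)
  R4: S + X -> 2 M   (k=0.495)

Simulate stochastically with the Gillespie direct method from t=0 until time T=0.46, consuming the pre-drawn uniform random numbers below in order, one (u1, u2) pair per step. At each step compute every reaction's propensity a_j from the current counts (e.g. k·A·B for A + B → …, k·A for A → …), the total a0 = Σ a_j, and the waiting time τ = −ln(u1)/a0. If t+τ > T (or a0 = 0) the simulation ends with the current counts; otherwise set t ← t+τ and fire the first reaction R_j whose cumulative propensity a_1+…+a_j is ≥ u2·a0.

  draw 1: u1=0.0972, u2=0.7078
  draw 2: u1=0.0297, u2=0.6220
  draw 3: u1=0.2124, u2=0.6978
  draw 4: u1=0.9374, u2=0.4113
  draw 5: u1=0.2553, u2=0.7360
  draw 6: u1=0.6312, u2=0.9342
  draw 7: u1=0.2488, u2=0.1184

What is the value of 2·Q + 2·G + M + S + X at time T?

Value at T = 53

Check how each reaction changes W = 2·Q + 2·G + M + S + X (weight of products minus weight of reactants):
R1: G -> 2 S: (1·2) − (2·1) = 2 − 2 = 0
R2: Q -> G: (2·1) − (2·1) = 2 − 2 = 0
R3: G + X -> 3 S: (1·3) − (2·1 + 1·1) = 3 − 3 = 0
R4: S + X -> 2 M: (1·2) − (1·1 + 1·1) = 2 − 2 = 0
Every reaction leaves W unchanged, so W is conserved and no simulation is needed: W(T) = W(0) = 2·9 + 2·6 + 8 + 8 + 7 = 53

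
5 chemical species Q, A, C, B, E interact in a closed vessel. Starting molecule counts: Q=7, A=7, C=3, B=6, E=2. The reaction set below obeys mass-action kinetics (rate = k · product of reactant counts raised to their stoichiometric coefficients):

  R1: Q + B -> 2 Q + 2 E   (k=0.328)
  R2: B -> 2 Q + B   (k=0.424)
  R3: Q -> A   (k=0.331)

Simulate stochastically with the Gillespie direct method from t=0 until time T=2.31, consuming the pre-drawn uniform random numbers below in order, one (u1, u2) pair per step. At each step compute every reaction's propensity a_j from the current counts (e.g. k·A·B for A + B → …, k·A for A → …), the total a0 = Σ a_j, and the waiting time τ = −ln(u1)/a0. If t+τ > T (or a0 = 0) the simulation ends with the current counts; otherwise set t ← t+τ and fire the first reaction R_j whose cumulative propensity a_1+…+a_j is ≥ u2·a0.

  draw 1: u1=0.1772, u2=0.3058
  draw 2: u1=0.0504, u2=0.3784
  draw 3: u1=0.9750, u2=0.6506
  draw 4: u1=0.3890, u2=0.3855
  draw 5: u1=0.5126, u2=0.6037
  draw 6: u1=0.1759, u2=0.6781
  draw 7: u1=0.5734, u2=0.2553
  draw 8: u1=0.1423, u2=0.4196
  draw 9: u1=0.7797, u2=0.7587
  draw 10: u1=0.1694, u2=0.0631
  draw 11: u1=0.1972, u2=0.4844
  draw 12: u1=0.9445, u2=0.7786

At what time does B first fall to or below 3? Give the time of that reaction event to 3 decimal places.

Threshold first reached at t = 0.261

t=0.000: Q=7 A=7 C=3 B=6 E=2
Draw 1: a1=13.776, a2=2.544, a3=2.317, a0=18.637; τ=−ln(0.1772)/18.637=0.093 → t=0.093; u2·a0=0.3058·18.637=5.699 ≤ a1=13.776 → R1 fires; Q=8 A=7 C=3 B=5 E=4
Draw 2: a1=13.120, a2=2.120, a3=2.648, a0=17.888; τ=−ln(0.0504)/17.888=0.167 → t=0.260; u2·a0=0.3784·17.888=6.769 ≤ a1=13.120 → R1 fires; Q=9 A=7 C=3 B=4 E=6
Draw 3: a1=11.808, a2=1.696, a3=2.979, a0=16.483; τ=−ln(0.9750)/16.483=0.002 → t=0.261; u2·a0=0.6506·16.483=10.724 ≤ a1=11.808 → R1 fires; Q=10 A=7 C=3 B=3 E=8
Draw 4: a1=9.840, a2=1.272, a3=3.310, a0=14.422; τ=−ln(0.3890)/14.422=0.065 → t=0.327; u2·a0=0.3855·14.422=5.560 ≤ a1=9.840 → R1 fires; Q=11 A=7 C=3 B=2 E=10
Draw 5: a1=7.216, a2=0.848, a3=3.641, a0=11.705; τ=−ln(0.5126)/11.705=0.057 → t=0.384; u2·a0=0.6037·11.705=7.066 ≤ a1=7.216 → R1 fires; Q=12 A=7 C=3 B=1 E=12
Draw 6: a1=3.936, a2=0.424, a3=3.972, a0=8.332; τ=−ln(0.1759)/8.332=0.209 → t=0.593; u2·a0=0.6781·8.332=5.650; a1+a2=4.360 < 5.650 ≤ a1+…+a3=8.332 → R3 fires; Q=11 A=8 C=3 B=1 E=12
Draw 7: a1=3.608, a2=0.424, a3=3.641, a0=7.673; τ=−ln(0.5734)/7.673=0.072 → t=0.665; u2·a0=0.2553·7.673=1.959 ≤ a1=3.608 → R1 fires; Q=12 A=8 C=3 B=0 E=14
Draw 8: a1=0.000, a2=0.000, a3=3.972, a0=3.972; τ=−ln(0.1423)/3.972=0.491 → t=1.156; u2·a0=0.4196·3.972=1.667; a1+a2=0.000 < 1.667 ≤ a1+…+a3=3.972 → R3 fires; Q=11 A=9 C=3 B=0 E=14
Draw 9: a1=0.000, a2=0.000, a3=3.641, a0=3.641; τ=−ln(0.7797)/3.641=0.068 → t=1.224; u2·a0=0.7587·3.641=2.762; a1+a2=0.000 < 2.762 ≤ a1+…+a3=3.641 → R3 fires; Q=10 A=10 C=3 B=0 E=14
Draw 10: a1=0.000, a2=0.000, a3=3.310, a0=3.310; τ=−ln(0.1694)/3.310=0.536 → t=1.761; u2·a0=0.0631·3.310=0.209; a1+a2=0.000 < 0.209 ≤ a1+…+a3=3.310 → R3 fires; Q=9 A=11 C=3 B=0 E=14
Draw 11: a1=0.000, a2=0.000, a3=2.979, a0=2.979; τ=−ln(0.1972)/2.979=0.545 → t=2.306; u2·a0=0.4844·2.979=1.443; a1+a2=0.000 < 1.443 ≤ a1+…+a3=2.979 → R3 fires; Q=8 A=12 C=3 B=0 E=14
Draw 12: a1=0.000, a2=0.000, a3=2.648, a0=2.648; τ=−ln(0.9445)/2.648=0.022 → t=2.327 > T=2.31: stop.
B first becomes ≤ 3 when it reaches 3 at the event at t=0.261.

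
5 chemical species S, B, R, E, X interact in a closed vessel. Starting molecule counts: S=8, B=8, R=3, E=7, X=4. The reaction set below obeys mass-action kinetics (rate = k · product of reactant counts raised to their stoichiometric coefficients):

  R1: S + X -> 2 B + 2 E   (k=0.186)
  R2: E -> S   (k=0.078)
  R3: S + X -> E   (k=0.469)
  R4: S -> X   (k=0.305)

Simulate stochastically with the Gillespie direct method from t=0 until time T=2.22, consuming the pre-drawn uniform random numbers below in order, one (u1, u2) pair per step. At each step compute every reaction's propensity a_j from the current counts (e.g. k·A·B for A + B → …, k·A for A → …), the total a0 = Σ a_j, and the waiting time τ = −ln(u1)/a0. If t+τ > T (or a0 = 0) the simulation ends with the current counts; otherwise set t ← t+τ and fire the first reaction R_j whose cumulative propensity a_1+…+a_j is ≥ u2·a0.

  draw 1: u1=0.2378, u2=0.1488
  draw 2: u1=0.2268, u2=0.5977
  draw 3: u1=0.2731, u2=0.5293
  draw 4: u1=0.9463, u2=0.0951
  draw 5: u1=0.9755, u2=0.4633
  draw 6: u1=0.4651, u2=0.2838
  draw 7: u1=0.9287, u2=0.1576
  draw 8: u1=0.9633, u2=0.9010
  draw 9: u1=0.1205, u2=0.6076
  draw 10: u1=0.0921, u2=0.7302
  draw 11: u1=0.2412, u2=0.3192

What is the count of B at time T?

t=0.000: S=8 B=8 R=3 E=7 X=4
Draw 1: a1=5.952, a2=0.546, a3=15.008, a4=2.440, a0=23.946; τ=−ln(0.2378)/23.946=0.060 → t=0.060; u2·a0=0.1488·23.946=3.563 ≤ a1=5.952 → R1 fires; S=7 B=10 R=3 E=9 X=3
Draw 2: a1=3.906, a2=0.702, a3=9.849, a4=2.135, a0=16.592; τ=−ln(0.2268)/16.592=0.089 → t=0.149; u2·a0=0.5977·16.592=9.917; a1+a2=4.608 < 9.917 ≤ a1+…+a3=14.457 → R3 fires; S=6 B=10 R=3 E=10 X=2
Draw 3: a1=2.232, a2=0.780, a3=5.628, a4=1.830, a0=10.470; τ=−ln(0.2731)/10.470=0.124 → t=0.273; u2·a0=0.5293·10.470=5.542; a1+a2=3.012 < 5.542 ≤ a1+…+a3=8.640 → R3 fires; S=5 B=10 R=3 E=11 X=1
Draw 4: a1=0.930, a2=0.858, a3=2.345, a4=1.525, a0=5.658; τ=−ln(0.9463)/5.658=0.010 → t=0.283; u2·a0=0.0951·5.658=0.538 ≤ a1=0.930 → R1 fires; S=4 B=12 R=3 E=13 X=0
Draw 5: a1=0.000, a2=1.014, a3=0.000, a4=1.220, a0=2.234; τ=−ln(0.9755)/2.234=0.011 → t=0.294; u2·a0=0.4633·2.234=1.035; a1+…+a3=1.014 < 1.035 ≤ a1+…+a4=2.234 → R4 fires; S=3 B=12 R=3 E=13 X=1
Draw 6: a1=0.558, a2=1.014, a3=1.407, a4=0.915, a0=3.894; τ=−ln(0.4651)/3.894=0.197 → t=0.491; u2·a0=0.2838·3.894=1.105; a1=0.558 < 1.105 ≤ a1+a2=1.572 → R2 fires; S=4 B=12 R=3 E=12 X=1
Draw 7: a1=0.744, a2=0.936, a3=1.876, a4=1.220, a0=4.776; τ=−ln(0.9287)/4.776=0.015 → t=0.506; u2·a0=0.1576·4.776=0.753; a1=0.744 < 0.753 ≤ a1+a2=1.680 → R2 fires; S=5 B=12 R=3 E=11 X=1
Draw 8: a1=0.930, a2=0.858, a3=2.345, a4=1.525, a0=5.658; τ=−ln(0.9633)/5.658=0.007 → t=0.513; u2·a0=0.9010·5.658=5.098; a1+…+a3=4.133 < 5.098 ≤ a1+…+a4=5.658 → R4 fires; S=4 B=12 R=3 E=11 X=2
Draw 9: a1=1.488, a2=0.858, a3=3.752, a4=1.220, a0=7.318; τ=−ln(0.1205)/7.318=0.289 → t=0.802; u2·a0=0.6076·7.318=4.446; a1+a2=2.346 < 4.446 ≤ a1+…+a3=6.098 → R3 fires; S=3 B=12 R=3 E=12 X=1
Draw 10: a1=0.558, a2=0.936, a3=1.407, a4=0.915, a0=3.816; τ=−ln(0.0921)/3.816=0.625 → t=1.427; u2·a0=0.7302·3.816=2.786; a1+a2=1.494 < 2.786 ≤ a1+…+a3=2.901 → R3 fires; S=2 B=12 R=3 E=13 X=0
Draw 11: a1=0.000, a2=1.014, a3=0.000, a4=0.610, a0=1.624; τ=−ln(0.2412)/1.624=0.876 → t=2.303 > T=2.22: stop.
Read off B at T=2.22: 12

B at T = 12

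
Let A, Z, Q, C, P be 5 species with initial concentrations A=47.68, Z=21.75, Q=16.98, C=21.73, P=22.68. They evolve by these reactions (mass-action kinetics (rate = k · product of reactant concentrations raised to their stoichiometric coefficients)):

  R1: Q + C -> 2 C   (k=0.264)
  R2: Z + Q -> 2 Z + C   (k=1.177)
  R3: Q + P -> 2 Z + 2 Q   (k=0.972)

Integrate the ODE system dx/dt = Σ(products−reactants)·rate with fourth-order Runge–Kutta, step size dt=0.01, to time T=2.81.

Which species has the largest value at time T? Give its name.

RK4 with dt=0.01: 281 steps to T=2.81. Trajectory (selected grid times):
t=0.00: A=47.68 Z=21.75 Q=16.98 C=21.73 P=22.68
t=0.31: A=47.68 Z=59.23 Q=0.00 C=46.85 P=14.54
t=0.62: A=47.68 Z=59.23 Q=0.00 C=46.85 P=14.54
t=0.94: A=47.68 Z=59.23 Q=0.00 C=46.85 P=14.54
t=1.25: A=47.68 Z=59.23 Q=0.00 C=46.85 P=14.54
t=1.56: A=47.68 Z=59.23 Q=0.00 C=46.85 P=14.54
t=1.87: A=47.68 Z=59.23 Q=0.00 C=46.85 P=14.54
t=2.19: A=47.68 Z=59.23 Q=0.00 C=46.85 P=14.54
t=2.50: A=47.68 Z=59.23 Q=0.00 C=46.85 P=14.54
t=2.81: A=47.68 Z=59.23 Q=0.00 C=46.85 P=14.54
At T=2.81: A=47.68 Z=59.23 Q=0.00 C=46.85 P=14.54; the largest is Z.

Dominant species at T: Z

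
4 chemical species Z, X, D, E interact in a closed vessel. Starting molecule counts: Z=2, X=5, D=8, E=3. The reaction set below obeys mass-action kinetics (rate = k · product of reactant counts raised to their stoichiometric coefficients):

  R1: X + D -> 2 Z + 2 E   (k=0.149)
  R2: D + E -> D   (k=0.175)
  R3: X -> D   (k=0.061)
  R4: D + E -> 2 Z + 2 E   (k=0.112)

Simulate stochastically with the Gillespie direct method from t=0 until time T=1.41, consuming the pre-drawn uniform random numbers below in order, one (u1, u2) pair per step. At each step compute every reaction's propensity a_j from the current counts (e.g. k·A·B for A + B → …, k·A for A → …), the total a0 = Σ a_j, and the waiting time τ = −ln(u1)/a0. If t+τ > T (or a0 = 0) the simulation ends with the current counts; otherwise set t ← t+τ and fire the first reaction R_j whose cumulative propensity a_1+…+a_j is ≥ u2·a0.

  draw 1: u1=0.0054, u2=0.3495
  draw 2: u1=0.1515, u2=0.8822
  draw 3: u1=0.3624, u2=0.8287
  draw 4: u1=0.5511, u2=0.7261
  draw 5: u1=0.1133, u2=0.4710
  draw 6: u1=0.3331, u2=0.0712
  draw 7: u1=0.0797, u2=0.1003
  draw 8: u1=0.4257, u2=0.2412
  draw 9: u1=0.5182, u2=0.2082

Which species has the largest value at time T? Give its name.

Dominant species at T: Z

t=0.000: Z=2 X=5 D=8 E=3
Draw 1: a1=5.960, a2=4.200, a3=0.305, a4=2.688, a0=13.153; τ=−ln(0.0054)/13.153=0.397 → t=0.397; u2·a0=0.3495·13.153=4.597 ≤ a1=5.960 → R1 fires; Z=4 X=4 D=7 E=5
Draw 2: a1=4.172, a2=6.125, a3=0.244, a4=3.920, a0=14.461; τ=−ln(0.1515)/14.461=0.131 → t=0.527; u2·a0=0.8822·14.461=12.757; a1+…+a3=10.541 < 12.757 ≤ a1+…+a4=14.461 → R4 fires; Z=6 X=4 D=6 E=6
Draw 3: a1=3.576, a2=6.300, a3=0.244, a4=4.032, a0=14.152; τ=−ln(0.3624)/14.152=0.072 → t=0.599; u2·a0=0.8287·14.152=11.728; a1+…+a3=10.120 < 11.728 ≤ a1+…+a4=14.152 → R4 fires; Z=8 X=4 D=5 E=7
Draw 4: a1=2.980, a2=6.125, a3=0.244, a4=3.920, a0=13.269; τ=−ln(0.5511)/13.269=0.045 → t=0.644; u2·a0=0.7261·13.269=9.635; a1+…+a3=9.349 < 9.635 ≤ a1+…+a4=13.269 → R4 fires; Z=10 X=4 D=4 E=8
Draw 5: a1=2.384, a2=5.600, a3=0.244, a4=3.584, a0=11.812; τ=−ln(0.1133)/11.812=0.184 → t=0.828; u2·a0=0.4710·11.812=5.563; a1=2.384 < 5.563 ≤ a1+a2=7.984 → R2 fires; Z=10 X=4 D=4 E=7
Draw 6: a1=2.384, a2=4.900, a3=0.244, a4=3.136, a0=10.664; τ=−ln(0.3331)/10.664=0.103 → t=0.932; u2·a0=0.0712·10.664=0.759 ≤ a1=2.384 → R1 fires; Z=12 X=3 D=3 E=9
Draw 7: a1=1.341, a2=4.725, a3=0.183, a4=3.024, a0=9.273; τ=−ln(0.0797)/9.273=0.273 → t=1.204; u2·a0=0.1003·9.273=0.930 ≤ a1=1.341 → R1 fires; Z=14 X=2 D=2 E=11
Draw 8: a1=0.596, a2=3.850, a3=0.122, a4=2.464, a0=7.032; τ=−ln(0.4257)/7.032=0.121 → t=1.326; u2·a0=0.2412·7.032=1.696; a1=0.596 < 1.696 ≤ a1+a2=4.446 → R2 fires; Z=14 X=2 D=2 E=10
Draw 9: a1=0.596, a2=3.500, a3=0.122, a4=2.240, a0=6.458; τ=−ln(0.5182)/6.458=0.102 → t=1.428 > T=1.41: stop.
At T=1.41: Z=14 X=2 D=2 E=10; the largest is Z.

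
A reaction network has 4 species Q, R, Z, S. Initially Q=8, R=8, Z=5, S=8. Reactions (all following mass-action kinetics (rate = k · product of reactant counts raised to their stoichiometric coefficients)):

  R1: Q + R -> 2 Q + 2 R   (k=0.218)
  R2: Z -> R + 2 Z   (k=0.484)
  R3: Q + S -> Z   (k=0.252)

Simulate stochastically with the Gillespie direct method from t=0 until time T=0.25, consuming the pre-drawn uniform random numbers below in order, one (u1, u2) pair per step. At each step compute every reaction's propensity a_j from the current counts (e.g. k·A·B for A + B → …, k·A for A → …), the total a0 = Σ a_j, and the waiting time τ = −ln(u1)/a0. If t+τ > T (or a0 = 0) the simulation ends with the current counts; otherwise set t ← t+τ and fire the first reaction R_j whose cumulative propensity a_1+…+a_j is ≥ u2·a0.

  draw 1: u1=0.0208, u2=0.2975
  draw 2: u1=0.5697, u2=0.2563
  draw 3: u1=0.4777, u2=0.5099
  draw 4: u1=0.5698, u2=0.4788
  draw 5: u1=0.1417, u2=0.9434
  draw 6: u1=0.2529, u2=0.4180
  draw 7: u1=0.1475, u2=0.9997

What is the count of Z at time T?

t=0.000: Q=8 R=8 Z=5 S=8
Draw 1: a1=13.952, a2=2.420, a3=16.128, a0=32.500; τ=−ln(0.0208)/32.500=0.119 → t=0.119; u2·a0=0.2975·32.500=9.669 ≤ a1=13.952 → R1 fires; Q=9 R=9 Z=5 S=8
Draw 2: a1=17.658, a2=2.420, a3=18.144, a0=38.222; τ=−ln(0.5697)/38.222=0.015 → t=0.134; u2·a0=0.2563·38.222=9.796 ≤ a1=17.658 → R1 fires; Q=10 R=10 Z=5 S=8
Draw 3: a1=21.800, a2=2.420, a3=20.160, a0=44.380; τ=−ln(0.4777)/44.380=0.017 → t=0.151; u2·a0=0.5099·44.380=22.629; a1=21.800 < 22.629 ≤ a1+a2=24.220 → R2 fires; Q=10 R=11 Z=6 S=8
Draw 4: a1=23.980, a2=2.904, a3=20.160, a0=47.044; τ=−ln(0.5698)/47.044=0.012 → t=0.162; u2·a0=0.4788·47.044=22.525 ≤ a1=23.980 → R1 fires; Q=11 R=12 Z=6 S=8
Draw 5: a1=28.776, a2=2.904, a3=22.176, a0=53.856; τ=−ln(0.1417)/53.856=0.036 → t=0.199; u2·a0=0.9434·53.856=50.808; a1+a2=31.680 < 50.808 ≤ a1+…+a3=53.856 → R3 fires; Q=10 R=12 Z=7 S=7
Draw 6: a1=26.160, a2=3.388, a3=17.640, a0=47.188; τ=−ln(0.2529)/47.188=0.029 → t=0.228; u2·a0=0.4180·47.188=19.725 ≤ a1=26.160 → R1 fires; Q=11 R=13 Z=7 S=7
Draw 7: a1=31.174, a2=3.388, a3=19.404, a0=53.966; τ=−ln(0.1475)/53.966=0.035 → t=0.263 > T=0.25: stop.
Read off Z at T=0.25: 7

Z at T = 7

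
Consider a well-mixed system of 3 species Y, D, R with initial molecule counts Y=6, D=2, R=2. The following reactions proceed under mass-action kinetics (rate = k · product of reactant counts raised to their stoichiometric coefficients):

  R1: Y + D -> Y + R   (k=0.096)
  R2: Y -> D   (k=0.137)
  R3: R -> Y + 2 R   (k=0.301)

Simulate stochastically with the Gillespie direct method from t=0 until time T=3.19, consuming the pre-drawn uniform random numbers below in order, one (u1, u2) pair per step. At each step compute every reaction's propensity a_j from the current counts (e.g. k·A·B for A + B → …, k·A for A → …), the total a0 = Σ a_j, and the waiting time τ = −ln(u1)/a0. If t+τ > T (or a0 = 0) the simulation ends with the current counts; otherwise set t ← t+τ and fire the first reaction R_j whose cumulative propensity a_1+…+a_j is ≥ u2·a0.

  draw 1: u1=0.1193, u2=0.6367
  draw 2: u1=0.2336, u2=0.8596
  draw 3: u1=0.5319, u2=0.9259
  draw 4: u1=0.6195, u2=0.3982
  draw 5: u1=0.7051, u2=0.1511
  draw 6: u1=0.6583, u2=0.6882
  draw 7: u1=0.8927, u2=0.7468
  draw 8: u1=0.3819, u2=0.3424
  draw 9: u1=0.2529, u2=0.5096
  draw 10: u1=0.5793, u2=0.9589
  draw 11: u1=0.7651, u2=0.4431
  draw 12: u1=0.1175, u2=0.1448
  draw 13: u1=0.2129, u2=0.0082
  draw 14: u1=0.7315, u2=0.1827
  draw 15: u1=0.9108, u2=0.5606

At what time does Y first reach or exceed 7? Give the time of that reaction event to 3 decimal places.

t=0.000: Y=6 D=2 R=2
Draw 1: a1=1.152, a2=0.822, a3=0.602, a0=2.576; τ=−ln(0.1193)/2.576=0.825 → t=0.825; u2·a0=0.6367·2.576=1.640; a1=1.152 < 1.640 ≤ a1+a2=1.974 → R2 fires; Y=5 D=3 R=2
Draw 2: a1=1.440, a2=0.685, a3=0.602, a0=2.727; τ=−ln(0.2336)/2.727=0.533 → t=1.359; u2·a0=0.8596·2.727=2.344; a1+a2=2.125 < 2.344 ≤ a1+…+a3=2.727 → R3 fires; Y=6 D=3 R=3
Draw 3: a1=1.728, a2=0.822, a3=0.903, a0=3.453; τ=−ln(0.5319)/3.453=0.183 → t=1.541; u2·a0=0.9259·3.453=3.197; a1+a2=2.550 < 3.197 ≤ a1+…+a3=3.453 → R3 fires; Y=7 D=3 R=4
Draw 4: a1=2.016, a2=0.959, a3=1.204, a0=4.179; τ=−ln(0.6195)/4.179=0.115 → t=1.656; u2·a0=0.3982·4.179=1.664 ≤ a1=2.016 → R1 fires; Y=7 D=2 R=5
Draw 5: a1=1.344, a2=0.959, a3=1.505, a0=3.808; τ=−ln(0.7051)/3.808=0.092 → t=1.748; u2·a0=0.1511·3.808=0.575 ≤ a1=1.344 → R1 fires; Y=7 D=1 R=6
Draw 6: a1=0.672, a2=0.959, a3=1.806, a0=3.437; τ=−ln(0.6583)/3.437=0.122 → t=1.869; u2·a0=0.6882·3.437=2.365; a1+a2=1.631 < 2.365 ≤ a1+…+a3=3.437 → R3 fires; Y=8 D=1 R=7
Draw 7: a1=0.768, a2=1.096, a3=2.107, a0=3.971; τ=−ln(0.8927)/3.971=0.029 → t=1.898; u2·a0=0.7468·3.971=2.966; a1+a2=1.864 < 2.966 ≤ a1+…+a3=3.971 → R3 fires; Y=9 D=1 R=8
Draw 8: a1=0.864, a2=1.233, a3=2.408, a0=4.505; τ=−ln(0.3819)/4.505=0.214 → t=2.112; u2·a0=0.3424·4.505=1.543; a1=0.864 < 1.543 ≤ a1+a2=2.097 → R2 fires; Y=8 D=2 R=8
Draw 9: a1=1.536, a2=1.096, a3=2.408, a0=5.040; τ=−ln(0.2529)/5.040=0.273 → t=2.384; u2·a0=0.5096·5.040=2.568; a1=1.536 < 2.568 ≤ a1+a2=2.632 → R2 fires; Y=7 D=3 R=8
Draw 10: a1=2.016, a2=0.959, a3=2.408, a0=5.383; τ=−ln(0.5793)/5.383=0.101 → t=2.486; u2·a0=0.9589·5.383=5.162; a1+a2=2.975 < 5.162 ≤ a1+…+a3=5.383 → R3 fires; Y=8 D=3 R=9
Draw 11: a1=2.304, a2=1.096, a3=2.709, a0=6.109; τ=−ln(0.7651)/6.109=0.044 → t=2.530; u2·a0=0.4431·6.109=2.707; a1=2.304 < 2.707 ≤ a1+a2=3.400 → R2 fires; Y=7 D=4 R=9
Draw 12: a1=2.688, a2=0.959, a3=2.709, a0=6.356; τ=−ln(0.1175)/6.356=0.337 → t=2.867; u2·a0=0.1448·6.356=0.920 ≤ a1=2.688 → R1 fires; Y=7 D=3 R=10
Draw 13: a1=2.016, a2=0.959, a3=3.010, a0=5.985; τ=−ln(0.2129)/5.985=0.258 → t=3.125; u2·a0=0.0082·5.985=0.049 ≤ a1=2.016 → R1 fires; Y=7 D=2 R=11
Draw 14: a1=1.344, a2=0.959, a3=3.311, a0=5.614; τ=−ln(0.7315)/5.614=0.056 → t=3.181; u2·a0=0.1827·5.614=1.026 ≤ a1=1.344 → R1 fires; Y=7 D=1 R=12
Draw 15: a1=0.672, a2=0.959, a3=3.612, a0=5.243; τ=−ln(0.9108)/5.243=0.018 → t=3.199 > T=3.19: stop.
Y first becomes ≥ 7 when it reaches 7 at the event at t=1.541.

Threshold first reached at t = 1.541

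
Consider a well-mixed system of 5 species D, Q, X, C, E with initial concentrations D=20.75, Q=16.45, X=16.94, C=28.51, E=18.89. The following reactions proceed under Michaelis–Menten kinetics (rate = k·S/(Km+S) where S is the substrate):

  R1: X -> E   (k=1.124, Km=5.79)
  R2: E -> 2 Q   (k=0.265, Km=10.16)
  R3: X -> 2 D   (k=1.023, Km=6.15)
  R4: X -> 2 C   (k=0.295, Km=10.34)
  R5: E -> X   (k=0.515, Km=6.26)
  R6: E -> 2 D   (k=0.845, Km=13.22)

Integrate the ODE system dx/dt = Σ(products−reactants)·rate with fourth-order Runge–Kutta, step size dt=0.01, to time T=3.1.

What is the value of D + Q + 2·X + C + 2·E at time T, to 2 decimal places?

Value at T = 137.37

Check how each reaction changes W = D + Q + 2·X + C + 2·E (weight of products minus weight of reactants):
R1: X -> E: (2·1) − (2·1) = 2 − 2 = 0
R2: E -> 2 Q: (1·2) − (2·1) = 2 − 2 = 0
R3: X -> 2 D: (1·2) − (2·1) = 2 − 2 = 0
R4: X -> 2 C: (1·2) − (2·1) = 2 − 2 = 0
R5: E -> X: (2·1) − (2·1) = 2 − 2 = 0
R6: E -> 2 D: (1·2) − (2·1) = 2 − 2 = 0
Every reaction leaves W unchanged, so W is conserved and no simulation is needed: W(T) = W(0) = 20.75 + 16.45 + 2·16.94 + 28.51 + 2·18.89 = 137.37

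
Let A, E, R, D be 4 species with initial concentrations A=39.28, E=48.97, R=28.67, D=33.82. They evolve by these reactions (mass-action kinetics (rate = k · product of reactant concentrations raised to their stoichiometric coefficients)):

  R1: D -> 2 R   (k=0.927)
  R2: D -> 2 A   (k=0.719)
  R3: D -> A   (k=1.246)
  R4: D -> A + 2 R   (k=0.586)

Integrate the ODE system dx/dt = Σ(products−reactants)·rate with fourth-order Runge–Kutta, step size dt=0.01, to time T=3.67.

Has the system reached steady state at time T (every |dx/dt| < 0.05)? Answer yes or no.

RK4 with dt=0.01: 367 steps to T=3.67. Trajectory (selected grid times):
t=0.00: A=39.28 E=48.97 R=28.67 D=33.82
t=0.41: A=63.44 E=48.97 R=51.02 D=8.13
t=0.82: A=69.24 E=48.97 R=56.40 D=1.95
t=1.22: A=70.62 E=48.97 R=57.67 D=0.49
t=1.63: A=70.97 E=48.97 R=57.99 D=0.12
t=2.04: A=71.05 E=48.97 R=58.07 D=0.03
t=2.45: A=71.07 E=48.97 R=58.09 D=0.01
t=2.85: A=71.08 E=48.97 R=58.09 D=0.00
t=3.26: A=71.08 E=48.97 R=58.09 D=0.00
t=3.67: A=71.08 E=48.97 R=58.09 D=0.00
Rates at T: R1=0.0001, R2=0.0001, R3=0.0001, R4=0.0001
dx/dt at T (Σ net stoichiometry × rate): A=+0.0003, E=+0.0000, R=+0.0003, D=-0.0003
Largest |dx/dt| is |-0.0003| (D) < 0.05 → steady.

Steady state at T: yes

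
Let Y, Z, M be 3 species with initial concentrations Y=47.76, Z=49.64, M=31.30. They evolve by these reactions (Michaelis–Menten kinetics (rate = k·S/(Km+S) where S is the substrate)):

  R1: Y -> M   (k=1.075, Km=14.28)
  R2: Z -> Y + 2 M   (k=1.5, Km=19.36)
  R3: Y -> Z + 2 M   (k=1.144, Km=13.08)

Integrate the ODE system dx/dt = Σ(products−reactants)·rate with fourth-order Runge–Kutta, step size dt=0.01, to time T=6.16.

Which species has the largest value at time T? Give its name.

RK4 with dt=0.01: 616 steps to T=6.16. Trajectory (selected grid times):
t=0.00: Y=47.76 Z=49.64 M=31.30
t=0.68: Y=47.32 Z=49.52 M=34.55
t=1.37: Y=46.88 Z=49.39 M=37.84
t=2.05: Y=46.44 Z=49.27 M=41.08
t=2.74: Y=46.00 Z=49.14 M=44.36
t=3.42: Y=45.57 Z=49.01 M=47.59
t=4.11: Y=45.14 Z=48.88 M=50.87
t=4.79: Y=44.71 Z=48.75 M=54.09
t=5.48: Y=44.28 Z=48.62 M=57.35
t=6.16: Y=43.86 Z=48.49 M=60.56
At T=6.16: Y=43.86 Z=48.49 M=60.56; the largest is M.

Dominant species at T: M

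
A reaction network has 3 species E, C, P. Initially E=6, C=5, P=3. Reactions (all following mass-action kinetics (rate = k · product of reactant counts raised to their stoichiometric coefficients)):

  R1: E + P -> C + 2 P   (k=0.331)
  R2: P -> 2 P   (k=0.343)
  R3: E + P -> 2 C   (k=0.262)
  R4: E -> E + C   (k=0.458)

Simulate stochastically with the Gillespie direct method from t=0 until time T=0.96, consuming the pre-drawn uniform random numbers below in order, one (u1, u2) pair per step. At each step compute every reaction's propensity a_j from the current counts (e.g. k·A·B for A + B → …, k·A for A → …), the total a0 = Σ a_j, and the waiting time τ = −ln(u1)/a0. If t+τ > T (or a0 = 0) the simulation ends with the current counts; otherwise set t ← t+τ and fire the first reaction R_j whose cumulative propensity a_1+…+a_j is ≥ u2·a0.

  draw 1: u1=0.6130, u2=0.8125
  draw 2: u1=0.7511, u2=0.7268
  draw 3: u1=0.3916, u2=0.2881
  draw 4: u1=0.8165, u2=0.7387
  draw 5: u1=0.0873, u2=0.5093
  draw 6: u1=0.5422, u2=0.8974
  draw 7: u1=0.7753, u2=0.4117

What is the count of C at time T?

t=0.000: E=6 C=5 P=3
Draw 1: a1=5.958, a2=1.029, a3=4.716, a4=2.748, a0=14.451; τ=−ln(0.6130)/14.451=0.034 → t=0.034; u2·a0=0.8125·14.451=11.741; a1+…+a3=11.703 < 11.741 ≤ a1+…+a4=14.451 → R4 fires; E=6 C=6 P=3
Draw 2: a1=5.958, a2=1.029, a3=4.716, a4=2.748, a0=14.451; τ=−ln(0.7511)/14.451=0.020 → t=0.054; u2·a0=0.7268·14.451=10.503; a1+a2=6.987 < 10.503 ≤ a1+…+a3=11.703 → R3 fires; E=5 C=8 P=2
Draw 3: a1=3.310, a2=0.686, a3=2.620, a4=2.290, a0=8.906; τ=−ln(0.3916)/8.906=0.105 → t=0.159; u2·a0=0.2881·8.906=2.566 ≤ a1=3.310 → R1 fires; E=4 C=9 P=3
Draw 4: a1=3.972, a2=1.029, a3=3.144, a4=1.832, a0=9.977; τ=−ln(0.8165)/9.977=0.020 → t=0.179; u2·a0=0.7387·9.977=7.370; a1+a2=5.001 < 7.370 ≤ a1+…+a3=8.145 → R3 fires; E=3 C=11 P=2
Draw 5: a1=1.986, a2=0.686, a3=1.572, a4=1.374, a0=5.618; τ=−ln(0.0873)/5.618=0.434 → t=0.613; u2·a0=0.5093·5.618=2.861; a1+a2=2.672 < 2.861 ≤ a1+…+a3=4.244 → R3 fires; E=2 C=13 P=1
Draw 6: a1=0.662, a2=0.343, a3=0.524, a4=0.916, a0=2.445; τ=−ln(0.5422)/2.445=0.250 → t=0.864; u2·a0=0.8974·2.445=2.194; a1+…+a3=1.529 < 2.194 ≤ a1+…+a4=2.445 → R4 fires; E=2 C=14 P=1
Draw 7: a1=0.662, a2=0.343, a3=0.524, a4=0.916, a0=2.445; τ=−ln(0.7753)/2.445=0.104 → t=0.968 > T=0.96: stop.
Read off C at T=0.96: 14

C at T = 14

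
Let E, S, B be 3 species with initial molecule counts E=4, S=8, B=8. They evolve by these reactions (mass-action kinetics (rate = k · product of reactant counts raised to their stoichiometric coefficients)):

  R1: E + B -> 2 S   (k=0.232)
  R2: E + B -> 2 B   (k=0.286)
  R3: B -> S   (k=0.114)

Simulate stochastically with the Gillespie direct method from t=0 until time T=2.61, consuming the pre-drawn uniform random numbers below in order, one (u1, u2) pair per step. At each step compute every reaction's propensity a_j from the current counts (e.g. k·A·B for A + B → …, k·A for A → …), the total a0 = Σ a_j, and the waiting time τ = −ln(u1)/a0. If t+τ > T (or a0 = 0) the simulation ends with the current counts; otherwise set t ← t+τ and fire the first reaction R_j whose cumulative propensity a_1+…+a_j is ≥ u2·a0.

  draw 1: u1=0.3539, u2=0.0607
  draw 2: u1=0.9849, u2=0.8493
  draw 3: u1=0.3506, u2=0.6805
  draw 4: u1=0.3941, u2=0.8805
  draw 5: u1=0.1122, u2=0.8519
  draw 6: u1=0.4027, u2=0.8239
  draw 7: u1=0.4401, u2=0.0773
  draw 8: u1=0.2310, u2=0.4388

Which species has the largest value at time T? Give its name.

t=0.000: E=4 S=8 B=8
Draw 1: a1=7.424, a2=9.152, a3=0.912, a0=17.488; τ=−ln(0.3539)/17.488=0.059 → t=0.059; u2·a0=0.0607·17.488=1.062 ≤ a1=7.424 → R1 fires; E=3 S=10 B=7
Draw 2: a1=4.872, a2=6.006, a3=0.798, a0=11.676; τ=−ln(0.9849)/11.676=0.001 → t=0.061; u2·a0=0.8493·11.676=9.916; a1=4.872 < 9.916 ≤ a1+a2=10.878 → R2 fires; E=2 S=10 B=8
Draw 3: a1=3.712, a2=4.576, a3=0.912, a0=9.200; τ=−ln(0.3506)/9.200=0.114 → t=0.175; u2·a0=0.6805·9.200=6.261; a1=3.712 < 6.261 ≤ a1+a2=8.288 → R2 fires; E=1 S=10 B=9
Draw 4: a1=2.088, a2=2.574, a3=1.026, a0=5.688; τ=−ln(0.3941)/5.688=0.164 → t=0.338; u2·a0=0.8805·5.688=5.008; a1+a2=4.662 < 5.008 ≤ a1+…+a3=5.688 → R3 fires; E=1 S=11 B=8
Draw 5: a1=1.856, a2=2.288, a3=0.912, a0=5.056; τ=−ln(0.1122)/5.056=0.433 → t=0.771; u2·a0=0.8519·5.056=4.307; a1+a2=4.144 < 4.307 ≤ a1+…+a3=5.056 → R3 fires; E=1 S=12 B=7
Draw 6: a1=1.624, a2=2.002, a3=0.798, a0=4.424; τ=−ln(0.4027)/4.424=0.206 → t=0.977; u2·a0=0.8239·4.424=3.645; a1+a2=3.626 < 3.645 ≤ a1+…+a3=4.424 → R3 fires; E=1 S=13 B=6
Draw 7: a1=1.392, a2=1.716, a3=0.684, a0=3.792; τ=−ln(0.4401)/3.792=0.216 → t=1.193; u2·a0=0.0773·3.792=0.293 ≤ a1=1.392 → R1 fires; E=0 S=15 B=5
Draw 8: a1=0.000, a2=0.000, a3=0.570, a0=0.570; τ=−ln(0.2310)/0.570=2.571 → t=3.764 > T=2.61: stop.
At T=2.61: E=0 S=15 B=5; the largest is S.

Dominant species at T: S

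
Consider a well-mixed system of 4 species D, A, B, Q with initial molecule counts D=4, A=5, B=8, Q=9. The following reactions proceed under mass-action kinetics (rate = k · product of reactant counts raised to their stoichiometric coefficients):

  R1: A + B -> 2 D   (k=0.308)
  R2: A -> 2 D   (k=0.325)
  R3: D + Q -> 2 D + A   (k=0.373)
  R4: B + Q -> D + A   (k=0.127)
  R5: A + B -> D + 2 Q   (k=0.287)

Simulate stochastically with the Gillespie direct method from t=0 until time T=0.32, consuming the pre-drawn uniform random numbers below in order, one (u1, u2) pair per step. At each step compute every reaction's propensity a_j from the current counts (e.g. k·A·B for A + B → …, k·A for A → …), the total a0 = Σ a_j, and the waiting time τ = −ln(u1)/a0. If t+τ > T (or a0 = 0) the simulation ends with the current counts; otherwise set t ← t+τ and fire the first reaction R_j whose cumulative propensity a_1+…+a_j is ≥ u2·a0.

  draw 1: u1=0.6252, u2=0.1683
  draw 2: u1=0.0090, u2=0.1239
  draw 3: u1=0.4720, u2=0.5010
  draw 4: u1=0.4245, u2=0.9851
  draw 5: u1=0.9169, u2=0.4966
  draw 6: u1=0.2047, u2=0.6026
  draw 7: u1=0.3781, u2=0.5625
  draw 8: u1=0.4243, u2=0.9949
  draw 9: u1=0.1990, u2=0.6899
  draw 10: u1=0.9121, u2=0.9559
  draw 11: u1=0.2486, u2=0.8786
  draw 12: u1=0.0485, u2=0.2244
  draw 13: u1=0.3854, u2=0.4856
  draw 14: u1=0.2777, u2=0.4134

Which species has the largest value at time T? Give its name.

t=0.000: D=4 A=5 B=8 Q=9
Draw 1: a1=12.320, a2=1.625, a3=13.428, a4=9.144, a5=11.480, a0=47.997; τ=−ln(0.6252)/47.997=0.010 → t=0.010; u2·a0=0.1683·47.997=8.078 ≤ a1=12.320 → R1 fires; D=6 A=4 B=7 Q=9
Draw 2: a1=8.624, a2=1.300, a3=20.142, a4=8.001, a5=8.036, a0=46.103; τ=−ln(0.0090)/46.103=0.102 → t=0.112; u2·a0=0.1239·46.103=5.712 ≤ a1=8.624 → R1 fires; D=8 A=3 B=6 Q=9
Draw 3: a1=5.544, a2=0.975, a3=26.856, a4=6.858, a5=5.166, a0=45.399; τ=−ln(0.4720)/45.399=0.017 → t=0.128; u2·a0=0.5010·45.399=22.745; a1+a2=6.519 < 22.745 ≤ a1+…+a3=33.375 → R3 fires; D=9 A=4 B=6 Q=8
Draw 4: a1=7.392, a2=1.300, a3=26.856, a4=6.096, a5=6.888, a0=48.532; τ=−ln(0.4245)/48.532=0.018 → t=0.146; u2·a0=0.9851·48.532=47.809; a1+…+a4=41.644 < 47.809 ≤ a1+…+a5=48.532 → R5 fires; D=10 A=3 B=5 Q=10
Draw 5: a1=4.620, a2=0.975, a3=37.300, a4=6.350, a5=4.305, a0=53.550; τ=−ln(0.9169)/53.550=0.002 → t=0.148; u2·a0=0.4966·53.550=26.593; a1+a2=5.595 < 26.593 ≤ a1+…+a3=42.895 → R3 fires; D=11 A=4 B=5 Q=9
Draw 6: a1=6.160, a2=1.300, a3=36.927, a4=5.715, a5=5.740, a0=55.842; τ=−ln(0.2047)/55.842=0.028 → t=0.176; u2·a0=0.6026·55.842=33.650; a1+a2=7.460 < 33.650 ≤ a1+…+a3=44.387 → R3 fires; D=12 A=5 B=5 Q=8
Draw 7: a1=7.700, a2=1.625, a3=35.808, a4=5.080, a5=7.175, a0=57.388; τ=−ln(0.3781)/57.388=0.017 → t=0.193; u2·a0=0.5625·57.388=32.281; a1+a2=9.325 < 32.281 ≤ a1+…+a3=45.133 → R3 fires; D=13 A=6 B=5 Q=7
Draw 8: a1=9.240, a2=1.950, a3=33.943, a4=4.445, a5=8.610, a0=58.188; τ=−ln(0.4243)/58.188=0.015 → t=0.208; u2·a0=0.9949·58.188=57.891; a1+…+a4=49.578 < 57.891 ≤ a1+…+a5=58.188 → R5 fires; D=14 A=5 B=4 Q=9
Draw 9: a1=6.160, a2=1.625, a3=46.998, a4=4.572, a5=5.740, a0=65.095; τ=−ln(0.1990)/65.095=0.025 → t=0.233; u2·a0=0.6899·65.095=44.909; a1+a2=7.785 < 44.909 ≤ a1+…+a3=54.783 → R3 fires; D=15 A=6 B=4 Q=8
Draw 10: a1=7.392, a2=1.950, a3=44.760, a4=4.064, a5=6.888, a0=65.054; τ=−ln(0.9121)/65.054=0.001 → t=0.234; u2·a0=0.9559·65.054=62.185; a1+…+a4=58.166 < 62.185 ≤ a1+…+a5=65.054 → R5 fires; D=16 A=5 B=3 Q=10
Draw 11: a1=4.620, a2=1.625, a3=59.680, a4=3.810, a5=4.305, a0=74.040; τ=−ln(0.2486)/74.040=0.019 → t=0.253; u2·a0=0.8786·74.040=65.052; a1+a2=6.245 < 65.052 ≤ a1+…+a3=65.925 → R3 fires; D=17 A=6 B=3 Q=9
Draw 12: a1=5.544, a2=1.950, a3=57.069, a4=3.429, a5=5.166, a0=73.158; τ=−ln(0.0485)/73.158=0.041 → t=0.294; u2·a0=0.2244·73.158=16.417; a1+a2=7.494 < 16.417 ≤ a1+…+a3=64.563 → R3 fires; D=18 A=7 B=3 Q=8
Draw 13: a1=6.468, a2=2.275, a3=53.712, a4=3.048, a5=6.027, a0=71.530; τ=−ln(0.3854)/71.530=0.013 → t=0.308; u2·a0=0.4856·71.530=34.735; a1+a2=8.743 < 34.735 ≤ a1+…+a3=62.455 → R3 fires; D=19 A=8 B=3 Q=7
Draw 14: a1=7.392, a2=2.600, a3=49.609, a4=2.667, a5=6.888, a0=69.156; τ=−ln(0.2777)/69.156=0.019 → t=0.326 > T=0.32: stop.
At T=0.32: D=19 A=8 B=3 Q=7; the largest is D.

Dominant species at T: D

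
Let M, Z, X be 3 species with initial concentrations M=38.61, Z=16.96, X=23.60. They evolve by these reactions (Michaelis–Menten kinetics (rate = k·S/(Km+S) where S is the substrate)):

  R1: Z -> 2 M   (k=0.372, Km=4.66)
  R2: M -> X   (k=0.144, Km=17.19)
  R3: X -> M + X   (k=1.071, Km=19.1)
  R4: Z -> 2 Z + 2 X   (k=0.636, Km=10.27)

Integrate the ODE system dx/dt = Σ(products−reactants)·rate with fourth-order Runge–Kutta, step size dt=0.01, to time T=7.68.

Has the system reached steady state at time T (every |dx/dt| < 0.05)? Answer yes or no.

RK4 with dt=0.01: 768 steps to T=7.68. Trajectory (selected grid times):
t=0.00: M=38.61 Z=16.96 X=23.60
t=0.85: M=39.53 Z=17.05 X=24.36
t=1.71: M=40.46 Z=17.14 X=25.13
t=2.56: M=41.40 Z=17.23 X=25.89
t=3.41: M=42.33 Z=17.32 X=26.66
t=4.27: M=43.29 Z=17.41 X=27.43
t=5.12: M=44.24 Z=17.50 X=28.20
t=5.97: M=45.20 Z=17.59 X=28.97
t=6.83: M=46.17 Z=17.68 X=29.75
t=7.68: M=47.14 Z=17.78 X=30.53
Rates at T: R1=0.2947, R2=0.1055, R3=0.6588, R4=0.4031
dx/dt at T (Σ net stoichiometry × rate): M=+1.1428, Z=+0.1084, X=+0.9117
Largest |dx/dt| is |+1.1428| (M) ≥ 0.05 → not steady.

Steady state at T: no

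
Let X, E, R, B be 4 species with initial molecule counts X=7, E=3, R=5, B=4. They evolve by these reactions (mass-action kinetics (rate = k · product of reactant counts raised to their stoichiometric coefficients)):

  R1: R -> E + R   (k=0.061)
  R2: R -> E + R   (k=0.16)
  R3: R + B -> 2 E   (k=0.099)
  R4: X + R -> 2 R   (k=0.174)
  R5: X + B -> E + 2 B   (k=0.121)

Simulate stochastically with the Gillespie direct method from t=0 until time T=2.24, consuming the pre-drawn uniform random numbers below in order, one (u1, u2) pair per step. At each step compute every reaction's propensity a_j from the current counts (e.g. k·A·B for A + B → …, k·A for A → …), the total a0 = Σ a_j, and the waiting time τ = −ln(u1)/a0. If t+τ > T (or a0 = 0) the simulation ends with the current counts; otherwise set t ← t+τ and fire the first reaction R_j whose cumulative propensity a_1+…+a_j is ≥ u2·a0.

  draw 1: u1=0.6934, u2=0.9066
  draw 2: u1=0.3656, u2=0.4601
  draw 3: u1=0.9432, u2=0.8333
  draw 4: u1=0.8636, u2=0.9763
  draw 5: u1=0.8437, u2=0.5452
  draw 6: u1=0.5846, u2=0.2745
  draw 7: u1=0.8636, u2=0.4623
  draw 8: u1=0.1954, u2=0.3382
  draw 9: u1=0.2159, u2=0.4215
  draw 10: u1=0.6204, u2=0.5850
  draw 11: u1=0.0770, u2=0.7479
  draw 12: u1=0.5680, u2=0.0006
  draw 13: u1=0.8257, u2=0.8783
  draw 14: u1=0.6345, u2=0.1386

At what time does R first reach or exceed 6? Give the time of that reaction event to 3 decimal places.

Threshold first reached at t = 0.110

t=0.000: X=7 E=3 R=5 B=4
Draw 1: a1=0.305, a2=0.800, a3=1.980, a4=6.090, a5=3.388, a0=12.563; τ=−ln(0.6934)/12.563=0.029 → t=0.029; u2·a0=0.9066·12.563=11.390; a1+…+a4=9.175 < 11.390 ≤ a1+…+a5=12.563 → R5 fires; X=6 E=4 R=5 B=5
Draw 2: a1=0.305, a2=0.800, a3=2.475, a4=5.220, a5=3.630, a0=12.430; τ=−ln(0.3656)/12.430=0.081 → t=0.110; u2·a0=0.4601·12.430=5.719; a1+…+a3=3.580 < 5.719 ≤ a1+…+a4=8.800 → R4 fires; X=5 E=4 R=6 B=5
Draw 3: a1=0.366, a2=0.960, a3=2.970, a4=5.220, a5=3.025, a0=12.541; τ=−ln(0.9432)/12.541=0.005 → t=0.115; u2·a0=0.8333·12.541=10.450; a1+…+a4=9.516 < 10.450 ≤ a1+…+a5=12.541 → R5 fires; X=4 E=5 R=6 B=6
Draw 4: a1=0.366, a2=0.960, a3=3.564, a4=4.176, a5=2.904, a0=11.970; τ=−ln(0.8636)/11.970=0.012 → t=0.127; u2·a0=0.9763·11.970=11.686; a1+…+a4=9.066 < 11.686 ≤ a1+…+a5=11.970 → R5 fires; X=3 E=6 R=6 B=7
Draw 5: a1=0.366, a2=0.960, a3=4.158, a4=3.132, a5=2.541, a0=11.157; τ=−ln(0.8437)/11.157=0.015 → t=0.142; u2·a0=0.5452·11.157=6.083; a1+…+a3=5.484 < 6.083 ≤ a1+…+a4=8.616 → R4 fires; X=2 E=6 R=7 B=7
Draw 6: a1=0.427, a2=1.120, a3=4.851, a4=2.436, a5=1.694, a0=10.528; τ=−ln(0.5846)/10.528=0.051 → t=0.193; u2·a0=0.2745·10.528=2.890; a1+a2=1.547 < 2.890 ≤ a1+…+a3=6.398 → R3 fires; X=2 E=8 R=6 B=6
Draw 7: a1=0.366, a2=0.960, a3=3.564, a4=2.088, a5=1.452, a0=8.430; τ=−ln(0.8636)/8.430=0.017 → t=0.211; u2·a0=0.4623·8.430=3.897; a1+a2=1.326 < 3.897 ≤ a1+…+a3=4.890 → R3 fires; X=2 E=10 R=5 B=5
Draw 8: a1=0.305, a2=0.800, a3=2.475, a4=1.740, a5=1.210, a0=6.530; τ=−ln(0.1954)/6.530=0.250 → t=0.461; u2·a0=0.3382·6.530=2.208; a1+a2=1.105 < 2.208 ≤ a1+…+a3=3.580 → R3 fires; X=2 E=12 R=4 B=4
Draw 9: a1=0.244, a2=0.640, a3=1.584, a4=1.392, a5=0.968, a0=4.828; τ=−ln(0.2159)/4.828=0.318 → t=0.778; u2·a0=0.4215·4.828=2.035; a1+a2=0.884 < 2.035 ≤ a1+…+a3=2.468 → R3 fires; X=2 E=14 R=3 B=3
Draw 10: a1=0.183, a2=0.480, a3=0.891, a4=1.044, a5=0.726, a0=3.324; τ=−ln(0.6204)/3.324=0.144 → t=0.922; u2·a0=0.5850·3.324=1.945; a1+…+a3=1.554 < 1.945 ≤ a1+…+a4=2.598 → R4 fires; X=1 E=14 R=4 B=3
Draw 11: a1=0.244, a2=0.640, a3=1.188, a4=0.696, a5=0.363, a0=3.131; τ=−ln(0.0770)/3.131=0.819 → t=1.741; u2·a0=0.7479·3.131=2.342; a1+…+a3=2.072 < 2.342 ≤ a1+…+a4=2.768 → R4 fires; X=0 E=14 R=5 B=3
Draw 12: a1=0.305, a2=0.800, a3=1.485, a4=0.000, a5=0.000, a0=2.590; τ=−ln(0.5680)/2.590=0.218 → t=1.959; u2·a0=0.0006·2.590=0.002 ≤ a1=0.305 → R1 fires; X=0 E=15 R=5 B=3
Draw 13: a1=0.305, a2=0.800, a3=1.485, a4=0.000, a5=0.000, a0=2.590; τ=−ln(0.8257)/2.590=0.074 → t=2.033; u2·a0=0.8783·2.590=2.275; a1+a2=1.105 < 2.275 ≤ a1+…+a3=2.590 → R3 fires; X=0 E=17 R=4 B=2
Draw 14: a1=0.244, a2=0.640, a3=0.792, a4=0.000, a5=0.000, a0=1.676; τ=−ln(0.6345)/1.676=0.271 → t=2.304 > T=2.24: stop.
R first becomes ≥ 6 when it reaches 6 at the event at t=0.110.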